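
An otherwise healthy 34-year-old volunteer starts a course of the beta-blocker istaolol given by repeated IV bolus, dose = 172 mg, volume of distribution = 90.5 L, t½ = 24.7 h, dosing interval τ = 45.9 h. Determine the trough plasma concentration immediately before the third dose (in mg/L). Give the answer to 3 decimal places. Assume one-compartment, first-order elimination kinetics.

C₀ per dose = Dose / Vd = 172 / 90.5 = 1.901 mg/L
k = ln2 / t½ = 0.693147 / 24.7 = 0.02806 h⁻¹
Fraction remaining after one interval: r = e^(−kτ) = e^(−0.02806 × 45.9) = 0.2758
Before dose 3, 2 doses have been given (aged 1τ, 2τ).
C_trough = C₀ × (r + r²) = 1.901 × (0.2758 + 0.07607) = 0.6689 mg/L

0.669 mg/L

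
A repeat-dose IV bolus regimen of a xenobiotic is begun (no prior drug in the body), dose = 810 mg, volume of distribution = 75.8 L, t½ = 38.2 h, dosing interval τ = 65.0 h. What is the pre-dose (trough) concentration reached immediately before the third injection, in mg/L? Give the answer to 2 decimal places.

4.30 mg/L

C₀ per dose = Dose / Vd = 810 / 75.8 = 10.69 mg/L
k = ln2 / t½ = 0.693147 / 38.2 = 0.01815 h⁻¹
Fraction remaining after one interval: r = e^(−kτ) = e^(−0.01815 × 65.0) = 0.3074
Before dose 3, 2 doses have been given (aged 1τ, 2τ).
C_trough = C₀ × (r + r²) = 10.69 × (0.3074 + 0.09449) = 4.296 mg/L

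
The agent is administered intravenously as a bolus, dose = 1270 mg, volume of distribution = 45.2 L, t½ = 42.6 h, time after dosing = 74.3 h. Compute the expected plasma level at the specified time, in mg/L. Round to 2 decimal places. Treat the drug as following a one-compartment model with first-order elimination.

8.39 mg/L

C₀ = Dose / Vd = 1270 / 45.2 = 28.10 mg/L
k = ln2 / t½ = 0.693147 / 42.6 = 0.01627 h⁻¹
C = C₀ · e^(−k·t) = 28.10 × e^(−0.01627 × 74.3)
  = 28.10 × 0.2985 = 8.388 mg/L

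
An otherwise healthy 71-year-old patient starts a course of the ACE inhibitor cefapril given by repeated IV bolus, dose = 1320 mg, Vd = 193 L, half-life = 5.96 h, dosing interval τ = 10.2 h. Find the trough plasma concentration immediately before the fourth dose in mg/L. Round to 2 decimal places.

C₀ per dose = Dose / Vd = 1320 / 193 = 6.839 mg/L
k = ln2 / t½ = 0.693147 / 5.96 = 0.1163 h⁻¹
Fraction remaining after one interval: r = e^(−kτ) = e^(−0.1163 × 10.2) = 0.3054
Before dose 4, 3 doses have been given (aged 1τ, 2τ, 3τ).
C_trough = C₀ × (r + r² + … + r^3) = C₀ × r(1−r^3)/(1−r)
        = 6.839 × 0.3054 × (1 − 0.02848) / (1 − 0.3054) = 2.921 mg/L

2.92 mg/L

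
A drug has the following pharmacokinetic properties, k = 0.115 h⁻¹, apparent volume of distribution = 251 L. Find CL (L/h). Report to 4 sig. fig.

CL = k × Vd = 0.115 × 251 = 28.87 L/h

28.87 L/h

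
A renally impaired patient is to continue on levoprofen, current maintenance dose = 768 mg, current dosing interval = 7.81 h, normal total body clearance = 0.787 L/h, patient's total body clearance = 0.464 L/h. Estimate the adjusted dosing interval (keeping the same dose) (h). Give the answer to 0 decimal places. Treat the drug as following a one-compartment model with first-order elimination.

13 h

To keep the same average steady-state level, dosing rate must scale with clearance.
CL ratio = 0.464 / 0.787 = 0.5896
New interval (same dose) = 7.81 / 0.5896 = 13.25 h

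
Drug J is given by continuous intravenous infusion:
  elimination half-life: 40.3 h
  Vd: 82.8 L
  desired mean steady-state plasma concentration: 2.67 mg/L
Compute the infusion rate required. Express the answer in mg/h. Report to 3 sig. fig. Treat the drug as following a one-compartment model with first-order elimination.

3.80 mg/h

k = ln2 / t½ = 0.693147 / 40.3 = 0.01720 h⁻¹
CL = k × Vd = 0.01720 × 82.8 = 1.424 L/h
At steady state, infusion rate R₀ = Css × CL = 2.67 × 1.424 = 3.802 mg/h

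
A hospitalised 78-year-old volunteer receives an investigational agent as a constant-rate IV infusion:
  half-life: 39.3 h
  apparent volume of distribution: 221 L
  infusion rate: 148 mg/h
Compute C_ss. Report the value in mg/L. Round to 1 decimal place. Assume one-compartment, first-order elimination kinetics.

k = ln2 / t½ = 0.693147 / 39.3 = 0.01764 h⁻¹
CL = k × Vd = 0.01764 × 221 = 3.898 L/h
At steady state Css = R₀ / CL = 148 / 3.898 = 37.97 mg/L

38.0 mg/L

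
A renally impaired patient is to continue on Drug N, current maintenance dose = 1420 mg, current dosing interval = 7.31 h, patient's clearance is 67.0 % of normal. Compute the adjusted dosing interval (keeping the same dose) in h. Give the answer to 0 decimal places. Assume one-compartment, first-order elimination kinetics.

To keep the same average steady-state level, dosing rate must scale with clearance.
CL ratio = 67.0 / 100 = 0.6700
New interval (same dose) = 7.31 / 0.6700 = 10.91 h

11 h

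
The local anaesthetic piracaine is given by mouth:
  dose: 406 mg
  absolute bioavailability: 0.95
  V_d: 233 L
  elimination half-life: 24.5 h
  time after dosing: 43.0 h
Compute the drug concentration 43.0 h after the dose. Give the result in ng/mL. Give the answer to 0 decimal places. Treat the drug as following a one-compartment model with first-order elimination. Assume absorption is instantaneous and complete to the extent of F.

490 ng/mL

Amount reaching circulation = F × Dose = 0.95 × 406.0 = 385.7 mg
C₀ = F·Dose / Vd = 385.7 / 233 = 1.655 mg/L
k = ln2 / t½ = 0.693147 / 24.5 = 0.02829 h⁻¹
C = C₀ · e^(−k·t) = 1.655 × e^(−0.02829 × 43.0)
  = 1.655 × 0.2963 = 0.4904 mg/L
Convert: 0.4904 mg/L × 1000 = 490.4 ng/mL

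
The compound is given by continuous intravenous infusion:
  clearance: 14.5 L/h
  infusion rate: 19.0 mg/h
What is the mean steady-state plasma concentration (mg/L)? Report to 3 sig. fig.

1.31 mg/L

At steady state Css = R₀ / CL = 19.0 / 14.50 = 1.310 mg/L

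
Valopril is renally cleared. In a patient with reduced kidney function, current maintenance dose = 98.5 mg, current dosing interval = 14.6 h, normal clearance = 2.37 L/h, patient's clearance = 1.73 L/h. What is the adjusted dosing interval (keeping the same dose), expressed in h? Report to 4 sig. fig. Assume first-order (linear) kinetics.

20.00 h

To keep the same average steady-state level, dosing rate must scale with clearance.
CL ratio = 1.73 / 2.37 = 0.7300
New interval (same dose) = 14.6 / 0.7300 = 20.00 h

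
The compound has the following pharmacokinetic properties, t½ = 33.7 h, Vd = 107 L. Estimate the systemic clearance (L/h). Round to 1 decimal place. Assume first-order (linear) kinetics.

k = ln2 / t½ = 0.693147 / 33.7 = 0.02057 h⁻¹
CL = k × Vd = 0.02057 × 107 = 2.201 L/h

2.2 L/h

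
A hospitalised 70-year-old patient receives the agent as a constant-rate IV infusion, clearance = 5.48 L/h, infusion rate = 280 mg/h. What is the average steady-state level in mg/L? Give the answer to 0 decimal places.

51 mg/L

At steady state Css = R₀ / CL = 280 / 5.480 = 51.09 mg/L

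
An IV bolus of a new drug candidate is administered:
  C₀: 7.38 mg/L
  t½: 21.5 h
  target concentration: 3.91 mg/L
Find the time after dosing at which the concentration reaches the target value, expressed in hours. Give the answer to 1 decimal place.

19.7 h

k = ln2 / t½ = 0.693147 / 21.5 = 0.03224 h⁻¹
t = ln(C₀ / C) / k = ln(7.380 / 3.91) / 0.03224
  = ln(1.887) / 0.03224 = 0.6350 / 0.03224 = 19.70 h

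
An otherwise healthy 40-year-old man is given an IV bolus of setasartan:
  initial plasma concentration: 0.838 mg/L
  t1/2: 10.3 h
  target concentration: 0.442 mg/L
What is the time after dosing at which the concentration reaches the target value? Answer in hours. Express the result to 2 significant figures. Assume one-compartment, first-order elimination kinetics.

9.5 h

k = ln2 / t½ = 0.693147 / 10.3 = 0.06730 h⁻¹
t = ln(C₀ / C) / k = ln(0.8380 / 0.442) / 0.06730
  = ln(1.896) / 0.06730 = 0.6397 / 0.06730 = 9.505 h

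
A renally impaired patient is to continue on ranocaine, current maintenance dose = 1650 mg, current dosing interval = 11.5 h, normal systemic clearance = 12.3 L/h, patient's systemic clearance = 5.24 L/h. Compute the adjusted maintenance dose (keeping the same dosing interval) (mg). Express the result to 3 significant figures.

To keep the same average steady-state level, dosing rate must scale with clearance.
CL ratio = 5.24 / 12.3 = 0.4260
New dose (same interval) = 1650 × 0.4260 = 702.9 mg

703 mg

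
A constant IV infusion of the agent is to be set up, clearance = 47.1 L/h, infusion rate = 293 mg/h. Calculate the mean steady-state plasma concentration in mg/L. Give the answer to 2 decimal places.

At steady state Css = R₀ / CL = 293 / 47.10 = 6.221 mg/L

6.22 mg/L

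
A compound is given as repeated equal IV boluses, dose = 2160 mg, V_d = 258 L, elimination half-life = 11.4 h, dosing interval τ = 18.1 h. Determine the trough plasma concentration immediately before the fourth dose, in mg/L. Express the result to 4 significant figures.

C₀ per dose = Dose / Vd = 2160 / 258 = 8.372 mg/L
k = ln2 / t½ = 0.693147 / 11.4 = 0.06080 h⁻¹
Fraction remaining after one interval: r = e^(−kτ) = e^(−0.06080 × 18.1) = 0.3327
Before dose 4, 3 doses have been given (aged 1τ, 2τ, 3τ).
C_trough = C₀ × (r + r² + … + r^3) = C₀ × r(1−r^3)/(1−r)
        = 8.372 × 0.3327 × (1 − 0.03683) / (1 − 0.3327) = 4.020 mg/L

4.020 mg/L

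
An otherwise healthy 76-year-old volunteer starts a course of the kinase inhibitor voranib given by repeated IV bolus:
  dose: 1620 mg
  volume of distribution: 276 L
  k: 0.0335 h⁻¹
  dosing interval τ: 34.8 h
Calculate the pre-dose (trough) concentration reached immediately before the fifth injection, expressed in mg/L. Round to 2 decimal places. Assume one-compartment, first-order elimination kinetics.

C₀ per dose = Dose / Vd = 1620 / 276 = 5.870 mg/L
Fraction remaining after one interval: r = e^(−kτ) = e^(−0.03350 × 34.8) = 0.3117
Before dose 5, 4 doses have been given (aged 1τ, 2τ, 3τ, 4τ).
C_trough = C₀ × (r + r² + … + r^4) = C₀ × r(1−r^4)/(1−r)
        = 5.870 × 0.3117 × (1 − 0.009439) / (1 − 0.3117) = 2.633 mg/L

2.63 mg/L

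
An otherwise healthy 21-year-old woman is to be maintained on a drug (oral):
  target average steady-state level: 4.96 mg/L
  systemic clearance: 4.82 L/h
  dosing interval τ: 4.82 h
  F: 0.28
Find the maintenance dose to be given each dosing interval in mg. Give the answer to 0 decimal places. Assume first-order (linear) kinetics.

412 mg

At steady state, F × (Dose/τ) = Css × CL.
Dose = Css × CL × τ / F = 4.96 × 4.820 × 4.82 / 0.28 = 411.5 mg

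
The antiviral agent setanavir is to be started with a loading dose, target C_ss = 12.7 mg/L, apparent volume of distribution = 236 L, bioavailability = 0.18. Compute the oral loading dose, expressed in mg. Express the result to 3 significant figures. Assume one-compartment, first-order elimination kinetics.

16700 mg

LD = Css × Vd / F = 12.7 × 236 / 0.18 = 16650 mg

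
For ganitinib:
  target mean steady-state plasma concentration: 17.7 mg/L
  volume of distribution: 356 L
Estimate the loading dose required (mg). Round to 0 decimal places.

6301 mg

LD = Css × Vd = 17.7 × 356 = 6301 mg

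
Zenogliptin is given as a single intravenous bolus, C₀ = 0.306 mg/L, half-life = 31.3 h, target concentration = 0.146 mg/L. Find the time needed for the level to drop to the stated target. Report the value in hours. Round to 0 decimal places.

k = ln2 / t½ = 0.693147 / 31.3 = 0.02215 h⁻¹
t = ln(C₀ / C) / k = ln(0.3060 / 0.146) / 0.02215
  = ln(2.096) / 0.02215 = 0.7400 / 0.02215 = 33.41 h

33 h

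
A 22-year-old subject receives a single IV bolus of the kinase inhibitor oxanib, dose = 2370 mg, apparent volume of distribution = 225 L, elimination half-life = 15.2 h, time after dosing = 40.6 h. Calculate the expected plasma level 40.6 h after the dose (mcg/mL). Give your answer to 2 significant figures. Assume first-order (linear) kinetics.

C₀ = Dose / Vd = 2370 / 225 = 10.53 mg/L
k = ln2 / t½ = 0.693147 / 15.2 = 0.04560 h⁻¹
C = C₀ · e^(−k·t) = 10.53 × e^(−0.04560 × 40.6)
  = 10.53 × 0.1570 = 1.653 mg/L
(1.653 mg/L = 1.653 mcg/mL)

1.7 mcg/mL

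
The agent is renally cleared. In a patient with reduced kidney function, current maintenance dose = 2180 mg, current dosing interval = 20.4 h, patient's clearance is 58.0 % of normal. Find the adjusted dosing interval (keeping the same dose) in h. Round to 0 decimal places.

35 h

To keep the same average steady-state level, dosing rate must scale with clearance.
CL ratio = 58.0 / 100 = 0.5800
New interval (same dose) = 20.4 / 0.5800 = 35.17 h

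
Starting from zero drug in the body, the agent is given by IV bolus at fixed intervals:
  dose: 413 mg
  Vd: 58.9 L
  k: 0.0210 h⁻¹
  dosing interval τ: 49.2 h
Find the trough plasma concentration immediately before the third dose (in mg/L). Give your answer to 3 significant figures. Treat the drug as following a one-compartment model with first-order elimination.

3.38 mg/L

C₀ per dose = Dose / Vd = 413 / 58.9 = 7.012 mg/L
Fraction remaining after one interval: r = e^(−kτ) = e^(−0.02100 × 49.2) = 0.3559
Before dose 3, 2 doses have been given (aged 1τ, 2τ).
C_trough = C₀ × (r + r²) = 7.012 × (0.3559 + 0.1267) = 3.384 mg/L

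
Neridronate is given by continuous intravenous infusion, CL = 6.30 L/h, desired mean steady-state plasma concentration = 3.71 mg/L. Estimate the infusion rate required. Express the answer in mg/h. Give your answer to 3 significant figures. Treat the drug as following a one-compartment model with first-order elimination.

23.4 mg/h

At steady state, infusion rate R₀ = Css × CL = 3.71 × 6.300 = 23.37 mg/h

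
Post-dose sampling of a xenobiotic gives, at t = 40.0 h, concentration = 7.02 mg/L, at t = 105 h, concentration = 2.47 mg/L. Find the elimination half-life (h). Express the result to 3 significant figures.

k = ln(C₁/C₂) / (t₂ − t₁) = ln(7.02/2.47) / (105 − 40.0)
  = 1.045 / 65.00 = 0.01608 h⁻¹
t½ = ln2 / k = 0.693147 / 0.01608 = 43.11 h

43.1 h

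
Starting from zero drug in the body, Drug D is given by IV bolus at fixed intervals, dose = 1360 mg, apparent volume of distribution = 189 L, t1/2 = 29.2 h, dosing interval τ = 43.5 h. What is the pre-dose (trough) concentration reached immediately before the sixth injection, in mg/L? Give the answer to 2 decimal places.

3.96 mg/L

C₀ per dose = Dose / Vd = 1360 / 189 = 7.196 mg/L
k = ln2 / t½ = 0.693147 / 29.2 = 0.02374 h⁻¹
Fraction remaining after one interval: r = e^(−kτ) = e^(−0.02374 × 43.5) = 0.3560
Before dose 6, 5 doses have been given (aged 1τ, 2τ, 3τ, 4τ, 5τ).
C_trough = C₀ × (r + r² + … + r^5) = C₀ × r(1−r^5)/(1−r)
        = 7.196 × 0.3560 × (1 − 0.005718) / (1 − 0.3560) = 3.955 mg/L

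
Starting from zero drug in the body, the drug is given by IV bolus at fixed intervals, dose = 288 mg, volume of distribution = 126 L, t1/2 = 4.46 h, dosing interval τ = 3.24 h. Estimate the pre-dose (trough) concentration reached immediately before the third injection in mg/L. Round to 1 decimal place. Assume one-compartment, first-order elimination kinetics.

C₀ per dose = Dose / Vd = 288 / 126 = 2.286 mg/L
k = ln2 / t½ = 0.693147 / 4.46 = 0.1554 h⁻¹
Fraction remaining after one interval: r = e^(−kτ) = e^(−0.1554 × 3.24) = 0.6044
Before dose 3, 2 doses have been given (aged 1τ, 2τ).
C_trough = C₀ × (r + r²) = 2.286 × (0.6044 + 0.3653) = 2.217 mg/L

2.2 mg/L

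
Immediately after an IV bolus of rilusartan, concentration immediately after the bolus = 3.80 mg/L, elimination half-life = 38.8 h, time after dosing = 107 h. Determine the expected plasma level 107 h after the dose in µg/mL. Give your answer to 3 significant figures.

k = ln2 / t½ = 0.693147 / 38.8 = 0.01786 h⁻¹
C = C₀ · e^(−k·t) = 3.800 × e^(−0.01786 × 107)
  = 3.800 × 0.1479 = 0.5620 mg/L
(0.5620 mg/L = 0.5620 µg/mL)

0.562 µg/mL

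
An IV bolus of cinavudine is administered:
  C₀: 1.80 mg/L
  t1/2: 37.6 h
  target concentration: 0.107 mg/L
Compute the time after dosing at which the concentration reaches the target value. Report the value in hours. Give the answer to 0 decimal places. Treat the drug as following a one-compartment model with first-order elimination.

153 h

k = ln2 / t½ = 0.693147 / 37.6 = 0.01843 h⁻¹
t = ln(C₀ / C) / k = ln(1.800 / 0.107) / 0.01843
  = ln(16.82) / 0.01843 = 2.823 / 0.01843 = 153.2 h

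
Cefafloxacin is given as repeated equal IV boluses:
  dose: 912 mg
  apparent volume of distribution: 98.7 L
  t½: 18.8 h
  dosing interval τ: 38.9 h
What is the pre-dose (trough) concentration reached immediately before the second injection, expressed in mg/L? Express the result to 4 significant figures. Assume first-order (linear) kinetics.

2.202 mg/L

C₀ per dose = Dose / Vd = 912 / 98.7 = 9.240 mg/L
k = ln2 / t½ = 0.693147 / 18.8 = 0.03687 h⁻¹
Fraction remaining after one interval: r = e^(−kτ) = e^(−0.03687 × 38.9) = 0.2383
Before dose 2, 1 dose has been given (aged 1τ).
C_trough = C₀ × r = 9.240 × 0.2383 = 2.202 mg/L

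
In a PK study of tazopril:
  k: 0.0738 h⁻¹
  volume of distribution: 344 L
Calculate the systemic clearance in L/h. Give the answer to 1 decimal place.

CL = k × Vd = 0.0738 × 344 = 25.39 L/h

25.4 L/h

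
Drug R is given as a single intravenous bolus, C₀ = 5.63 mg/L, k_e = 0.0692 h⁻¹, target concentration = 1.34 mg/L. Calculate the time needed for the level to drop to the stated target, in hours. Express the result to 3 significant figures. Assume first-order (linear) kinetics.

t = ln(C₀ / C) / k = ln(5.630 / 1.34) / 0.06920
  = ln(4.201) / 0.06920 = 1.435 / 0.06920 = 20.74 h

20.7 h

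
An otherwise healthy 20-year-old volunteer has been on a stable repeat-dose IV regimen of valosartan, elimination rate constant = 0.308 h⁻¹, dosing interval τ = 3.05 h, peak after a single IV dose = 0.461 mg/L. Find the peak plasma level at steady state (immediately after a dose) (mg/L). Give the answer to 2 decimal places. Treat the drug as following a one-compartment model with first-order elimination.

0.76 mg/L

e^(−kτ) = e^(−0.3080 × 3.05) = 0.3909
Accumulation ratio R = 1 / (1 − e^(−kτ)) = 1 / (1 − 0.3909) = 1.642
Steady-state peak = C₀ × R = 0.461 × 1.642 = 0.7570 mg/L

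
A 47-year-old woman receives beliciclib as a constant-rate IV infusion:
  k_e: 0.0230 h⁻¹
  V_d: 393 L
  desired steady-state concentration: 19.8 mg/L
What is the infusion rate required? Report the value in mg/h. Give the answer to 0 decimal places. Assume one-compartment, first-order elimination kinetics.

179 mg/h

CL = k × Vd = 0.02300 × 393 = 9.039 L/h
At steady state, infusion rate R₀ = Css × CL = 19.8 × 9.039 = 179.0 mg/h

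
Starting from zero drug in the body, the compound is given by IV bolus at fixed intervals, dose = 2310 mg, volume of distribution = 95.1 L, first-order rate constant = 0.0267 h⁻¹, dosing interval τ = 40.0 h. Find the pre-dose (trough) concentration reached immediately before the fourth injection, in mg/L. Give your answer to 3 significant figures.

12.2 mg/L

C₀ per dose = Dose / Vd = 2310 / 95.1 = 24.29 mg/L
Fraction remaining after one interval: r = e^(−kτ) = e^(−0.02670 × 40.0) = 0.3437
Before dose 4, 3 doses have been given (aged 1τ, 2τ, 3τ).
C_trough = C₀ × (r + r² + … + r^3) = C₀ × r(1−r^3)/(1−r)
        = 24.29 × 0.3437 × (1 − 0.04060) / (1 − 0.3437) = 12.20 mg/L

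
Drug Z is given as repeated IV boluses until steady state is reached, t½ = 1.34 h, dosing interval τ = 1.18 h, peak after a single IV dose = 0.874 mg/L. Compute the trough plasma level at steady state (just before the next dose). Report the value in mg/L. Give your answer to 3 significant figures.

1.04 mg/L

k = ln2 / t½ = 0.693147 / 1.34 = 0.5173 h⁻¹
e^(−kτ) = e^(−0.5173 × 1.18) = 0.5431
Accumulation ratio R = 1 / (1 − e^(−kτ)) = 1 / (1 − 0.5431) = 2.189
Steady-state trough = C₀ × R × e^(−kτ) = 0.874 × 2.189 × 0.5431 = 1.039 mg/L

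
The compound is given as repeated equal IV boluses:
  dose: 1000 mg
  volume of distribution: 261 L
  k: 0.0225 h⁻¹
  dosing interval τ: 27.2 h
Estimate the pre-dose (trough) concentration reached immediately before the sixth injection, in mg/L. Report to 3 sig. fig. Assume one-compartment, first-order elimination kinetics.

C₀ per dose = Dose / Vd = 1000 / 261 = 3.831 mg/L
Fraction remaining after one interval: r = e^(−kτ) = e^(−0.02250 × 27.2) = 0.5423
Before dose 6, 5 doses have been given (aged 1τ, 2τ, 3τ, 4τ, 5τ).
C_trough = C₀ × (r + r² + … + r^5) = C₀ × r(1−r^5)/(1−r)
        = 3.831 × 0.5423 × (1 − 0.04690) / (1 − 0.5423) = 4.326 mg/L

4.33 mg/L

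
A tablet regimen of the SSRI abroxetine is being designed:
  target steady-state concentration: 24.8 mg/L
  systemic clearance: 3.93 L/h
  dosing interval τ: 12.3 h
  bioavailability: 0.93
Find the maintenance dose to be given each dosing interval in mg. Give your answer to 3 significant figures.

At steady state, F × (Dose/τ) = Css × CL.
Dose = Css × CL × τ / F = 24.8 × 3.930 × 12.3 / 0.93 = 1289 mg

1290 mg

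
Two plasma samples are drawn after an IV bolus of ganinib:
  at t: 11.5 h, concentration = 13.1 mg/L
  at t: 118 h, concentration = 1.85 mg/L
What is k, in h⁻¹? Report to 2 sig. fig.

0.018 h⁻¹

k = ln(C₁/C₂) / (t₂ − t₁) = ln(13.1/1.85) / (118 − 11.5)
  = 1.957 / 106.5 = 0.01838 h⁻¹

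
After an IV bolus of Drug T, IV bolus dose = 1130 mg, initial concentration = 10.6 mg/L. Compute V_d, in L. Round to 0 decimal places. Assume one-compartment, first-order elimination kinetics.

Vd = Dose / C₀ = 1130 / 10.6 = 106.6 L

107 L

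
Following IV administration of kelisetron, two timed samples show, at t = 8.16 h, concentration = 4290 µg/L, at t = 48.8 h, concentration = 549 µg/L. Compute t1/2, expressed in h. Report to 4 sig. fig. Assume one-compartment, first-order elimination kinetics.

13.70 h

k = ln(C₁/C₂) / (t₂ − t₁) = ln(4290/549) / (48.8 − 8.16)
  = 2.056 / 40.64 = 0.05059 h⁻¹
t½ = ln2 / k = 0.693147 / 0.05059 = 13.70 h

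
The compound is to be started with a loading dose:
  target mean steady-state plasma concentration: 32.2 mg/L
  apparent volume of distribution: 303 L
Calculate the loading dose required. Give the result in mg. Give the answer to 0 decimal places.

9757 mg

LD = Css × Vd = 32.2 × 303 = 9757 mg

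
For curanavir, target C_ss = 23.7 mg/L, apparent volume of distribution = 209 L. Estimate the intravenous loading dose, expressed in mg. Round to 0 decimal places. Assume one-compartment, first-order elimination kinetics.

4953 mg

LD = Css × Vd = 23.7 × 209 = 4953 mg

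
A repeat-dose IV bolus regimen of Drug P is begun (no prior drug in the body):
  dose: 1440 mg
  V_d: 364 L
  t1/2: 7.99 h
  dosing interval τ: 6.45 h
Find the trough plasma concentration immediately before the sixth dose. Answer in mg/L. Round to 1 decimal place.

5.0 mg/L

C₀ per dose = Dose / Vd = 1440 / 364 = 3.956 mg/L
k = ln2 / t½ = 0.693147 / 7.99 = 0.08675 h⁻¹
Fraction remaining after one interval: r = e^(−kτ) = e^(−0.08675 × 6.45) = 0.5715
Before dose 6, 5 doses have been given (aged 1τ, 2τ, 3τ, 4τ, 5τ).
C_trough = C₀ × (r + r² + … + r^5) = C₀ × r(1−r^5)/(1−r)
        = 3.956 × 0.5715 × (1 − 0.06097) / (1 − 0.5715) = 4.955 mg/L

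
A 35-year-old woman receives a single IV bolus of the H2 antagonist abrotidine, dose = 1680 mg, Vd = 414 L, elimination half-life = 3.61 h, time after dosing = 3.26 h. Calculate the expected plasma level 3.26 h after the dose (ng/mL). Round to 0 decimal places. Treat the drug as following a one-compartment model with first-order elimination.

C₀ = Dose / Vd = 1680 / 414 = 4.058 mg/L
k = ln2 / t½ = 0.693147 / 3.61 = 0.1920 h⁻¹
C = C₀ · e^(−k·t) = 4.058 × e^(−0.1920 × 3.26)
  = 4.058 × 0.5348 = 2.170 mg/L
Convert: 2.170 mg/L × 1000 = 2170 ng/mL

2170 ng/mL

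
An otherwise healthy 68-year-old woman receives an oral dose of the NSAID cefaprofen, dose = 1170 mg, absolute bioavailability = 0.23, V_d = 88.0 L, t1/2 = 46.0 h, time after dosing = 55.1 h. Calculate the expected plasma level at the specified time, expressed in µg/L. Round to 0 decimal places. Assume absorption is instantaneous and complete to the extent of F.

Amount reaching circulation = F × Dose = 0.23 × 1170 = 269.1 mg
C₀ = F·Dose / Vd = 269.1 / 88.0 = 3.058 mg/L
k = ln2 / t½ = 0.693147 / 46.0 = 0.01507 h⁻¹
C = C₀ · e^(−k·t) = 3.058 × e^(−0.01507 × 55.1)
  = 3.058 × 0.4359 = 1.333 mg/L
Convert: 1.333 mg/L × 1000 = 1333 µg/L

1333 µg/L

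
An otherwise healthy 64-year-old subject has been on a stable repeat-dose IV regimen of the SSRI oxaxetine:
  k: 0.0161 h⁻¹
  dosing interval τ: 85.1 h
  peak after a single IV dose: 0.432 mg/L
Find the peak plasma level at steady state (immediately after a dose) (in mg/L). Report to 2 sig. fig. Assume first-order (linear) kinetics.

0.58 mg/L

e^(−kτ) = e^(−0.01610 × 85.1) = 0.2541
Accumulation ratio R = 1 / (1 − e^(−kτ)) = 1 / (1 − 0.2541) = 1.341
Steady-state peak = C₀ × R = 0.432 × 1.341 = 0.5793 mg/L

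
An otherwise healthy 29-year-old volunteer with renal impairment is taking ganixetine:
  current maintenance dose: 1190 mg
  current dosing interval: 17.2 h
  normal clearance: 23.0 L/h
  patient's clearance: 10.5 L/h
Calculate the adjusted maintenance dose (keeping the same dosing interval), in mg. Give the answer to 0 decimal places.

To keep the same average steady-state level, dosing rate must scale with clearance.
CL ratio = 10.5 / 23.0 = 0.4565
New dose (same interval) = 1190 × 0.4565 = 543.2 mg

543 mg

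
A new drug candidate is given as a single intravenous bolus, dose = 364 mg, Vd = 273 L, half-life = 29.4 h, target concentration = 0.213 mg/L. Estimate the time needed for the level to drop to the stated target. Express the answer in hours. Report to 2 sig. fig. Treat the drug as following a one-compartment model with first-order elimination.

78 h

C₀ = Dose / Vd = 364.0 / 273 = 1.333 mg/L
k = ln2 / t½ = 0.693147 / 29.4 = 0.02358 h⁻¹
t = ln(C₀ / C) / k = ln(1.333 / 0.213) / 0.02358
  = ln(6.258) / 0.02358 = 1.834 / 0.02358 = 77.78 h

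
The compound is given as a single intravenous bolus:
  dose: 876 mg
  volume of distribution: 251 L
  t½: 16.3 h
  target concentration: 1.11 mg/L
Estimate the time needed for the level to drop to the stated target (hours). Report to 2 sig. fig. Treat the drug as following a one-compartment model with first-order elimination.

27 h

C₀ = Dose / Vd = 876.0 / 251 = 3.490 mg/L
k = ln2 / t½ = 0.693147 / 16.3 = 0.04252 h⁻¹
t = ln(C₀ / C) / k = ln(3.490 / 1.11) / 0.04252
  = ln(3.144) / 0.04252 = 1.145 / 0.04252 = 26.93 h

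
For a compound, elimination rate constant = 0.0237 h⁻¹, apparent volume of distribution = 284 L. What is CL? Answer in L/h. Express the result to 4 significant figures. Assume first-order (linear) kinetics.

CL = k × Vd = 0.0237 × 284 = 6.731 L/h

6.731 L/h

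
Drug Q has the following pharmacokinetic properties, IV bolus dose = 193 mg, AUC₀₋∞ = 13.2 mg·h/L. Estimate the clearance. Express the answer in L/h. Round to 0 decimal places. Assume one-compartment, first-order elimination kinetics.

15 L/h

CL = Dose / AUC = 193 / 13.2 = 14.62 L/h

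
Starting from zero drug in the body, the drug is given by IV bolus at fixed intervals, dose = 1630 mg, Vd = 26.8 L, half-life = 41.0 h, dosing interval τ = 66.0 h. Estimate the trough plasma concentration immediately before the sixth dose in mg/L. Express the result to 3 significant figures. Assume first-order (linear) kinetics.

29.5 mg/L

C₀ per dose = Dose / Vd = 1630 / 26.8 = 60.82 mg/L
k = ln2 / t½ = 0.693147 / 41.0 = 0.01691 h⁻¹
Fraction remaining after one interval: r = e^(−kτ) = e^(−0.01691 × 66.0) = 0.3276
Before dose 6, 5 doses have been given (aged 1τ, 2τ, 3τ, 4τ, 5τ).
C_trough = C₀ × (r + r² + … + r^5) = C₀ × r(1−r^5)/(1−r)
        = 60.82 × 0.3276 × (1 − 0.003773) / (1 − 0.3276) = 29.52 mg/L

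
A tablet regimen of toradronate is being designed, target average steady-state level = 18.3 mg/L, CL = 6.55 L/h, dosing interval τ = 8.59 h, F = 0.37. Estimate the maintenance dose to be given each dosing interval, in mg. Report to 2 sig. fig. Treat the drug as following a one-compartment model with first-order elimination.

2800 mg

At steady state, F × (Dose/τ) = Css × CL.
Dose = Css × CL × τ / F = 18.3 × 6.550 × 8.59 / 0.37 = 2783 mg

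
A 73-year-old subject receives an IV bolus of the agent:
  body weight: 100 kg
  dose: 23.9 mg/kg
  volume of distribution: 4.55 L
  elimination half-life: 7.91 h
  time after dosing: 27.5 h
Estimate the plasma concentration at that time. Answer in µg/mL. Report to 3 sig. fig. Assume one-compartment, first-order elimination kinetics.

Total dose = 23.9 × 100 = 2390 mg
C₀ = Dose / Vd = 2390 / 4.55 = 525.3 mg/L
k = ln2 / t½ = 0.693147 / 7.91 = 0.08763 h⁻¹
C = C₀ · e^(−k·t) = 525.3 × e^(−0.08763 × 27.5)
  = 525.3 × 0.08983 = 47.19 mg/L
(47.19 mg/L = 47.19 µg/mL)

47.2 µg/mL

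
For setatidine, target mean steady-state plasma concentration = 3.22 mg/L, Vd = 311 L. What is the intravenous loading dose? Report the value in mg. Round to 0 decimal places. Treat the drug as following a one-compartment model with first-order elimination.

1001 mg

LD = Css × Vd = 3.22 × 311 = 1001 mg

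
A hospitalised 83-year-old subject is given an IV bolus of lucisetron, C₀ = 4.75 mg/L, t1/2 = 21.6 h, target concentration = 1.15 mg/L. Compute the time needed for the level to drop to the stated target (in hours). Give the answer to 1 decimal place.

k = ln2 / t½ = 0.693147 / 21.6 = 0.03209 h⁻¹
t = ln(C₀ / C) / k = ln(4.750 / 1.15) / 0.03209
  = ln(4.130) / 0.03209 = 1.418 / 0.03209 = 44.19 h

44.2 h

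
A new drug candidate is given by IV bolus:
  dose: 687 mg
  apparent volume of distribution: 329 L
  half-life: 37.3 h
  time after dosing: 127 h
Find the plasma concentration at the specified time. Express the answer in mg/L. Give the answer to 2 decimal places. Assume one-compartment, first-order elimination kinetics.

C₀ = Dose / Vd = 687.0 / 329 = 2.088 mg/L
k = ln2 / t½ = 0.693147 / 37.3 = 0.01858 h⁻¹
C = C₀ · e^(−k·t) = 2.088 × e^(−0.01858 × 127)
  = 2.088 × 0.09445 = 0.1972 mg/L

0.20 mg/L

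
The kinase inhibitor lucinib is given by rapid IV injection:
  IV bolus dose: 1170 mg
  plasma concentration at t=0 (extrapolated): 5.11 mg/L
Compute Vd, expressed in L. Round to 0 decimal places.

229 L

Vd = Dose / C₀ = 1170 / 5.11 = 229.0 L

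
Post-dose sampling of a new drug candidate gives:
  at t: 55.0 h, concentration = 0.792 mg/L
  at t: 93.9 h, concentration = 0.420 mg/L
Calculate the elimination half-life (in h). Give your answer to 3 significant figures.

k = ln(C₁/C₂) / (t₂ − t₁) = ln(0.792/0.420) / (93.9 − 55.0)
  = 0.6343 / 38.90 = 0.01631 h⁻¹
t½ = ln2 / k = 0.693147 / 0.01631 = 42.50 h

42.5 h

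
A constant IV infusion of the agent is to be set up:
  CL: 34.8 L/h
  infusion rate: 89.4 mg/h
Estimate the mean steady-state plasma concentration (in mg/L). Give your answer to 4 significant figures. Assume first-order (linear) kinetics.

At steady state Css = R₀ / CL = 89.4 / 34.80 = 2.569 mg/L

2.569 mg/L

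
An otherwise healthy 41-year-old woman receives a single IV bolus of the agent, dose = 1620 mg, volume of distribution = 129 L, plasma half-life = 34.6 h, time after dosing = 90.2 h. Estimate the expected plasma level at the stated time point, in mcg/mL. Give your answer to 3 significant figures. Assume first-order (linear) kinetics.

C₀ = Dose / Vd = 1620 / 129 = 12.56 mg/L
k = ln2 / t½ = 0.693147 / 34.6 = 0.02003 h⁻¹
C = C₀ · e^(−k·t) = 12.56 × e^(−0.02003 × 90.2)
  = 12.56 × 0.1642 = 2.062 mg/L
(2.062 mg/L = 2.062 mcg/mL)

2.06 mcg/mL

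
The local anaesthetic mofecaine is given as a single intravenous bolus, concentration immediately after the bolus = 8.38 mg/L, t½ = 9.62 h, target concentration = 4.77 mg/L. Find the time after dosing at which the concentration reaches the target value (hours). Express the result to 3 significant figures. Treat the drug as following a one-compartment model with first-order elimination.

k = ln2 / t½ = 0.693147 / 9.62 = 0.07205 h⁻¹
t = ln(C₀ / C) / k = ln(8.380 / 4.77) / 0.07205
  = ln(1.757) / 0.07205 = 0.5636 / 0.07205 = 7.822 h

7.82 h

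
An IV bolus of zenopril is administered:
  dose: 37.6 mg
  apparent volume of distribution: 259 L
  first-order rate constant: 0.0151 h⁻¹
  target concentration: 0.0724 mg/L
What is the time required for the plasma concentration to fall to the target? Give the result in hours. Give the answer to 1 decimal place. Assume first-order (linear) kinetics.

46.1 h

C₀ = Dose / Vd = 37.60 / 259 = 0.1452 mg/L
t = ln(C₀ / C) / k = ln(0.1452 / 0.0724) / 0.01510
  = ln(2.006) / 0.01510 = 0.6961 / 0.01510 = 46.10 h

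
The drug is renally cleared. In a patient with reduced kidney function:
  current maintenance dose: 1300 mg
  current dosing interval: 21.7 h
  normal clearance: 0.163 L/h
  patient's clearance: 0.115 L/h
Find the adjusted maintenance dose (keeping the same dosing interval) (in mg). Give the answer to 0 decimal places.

917 mg

To keep the same average steady-state level, dosing rate must scale with clearance.
CL ratio = 0.115 / 0.163 = 0.7055
New dose (same interval) = 1300 × 0.7055 = 917.2 mg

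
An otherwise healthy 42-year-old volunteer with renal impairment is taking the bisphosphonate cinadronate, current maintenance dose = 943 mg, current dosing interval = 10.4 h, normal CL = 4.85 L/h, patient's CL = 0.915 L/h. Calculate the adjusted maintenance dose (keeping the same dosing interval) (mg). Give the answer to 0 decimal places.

To keep the same average steady-state level, dosing rate must scale with clearance.
CL ratio = 0.915 / 4.85 = 0.1887
New dose (same interval) = 943 × 0.1887 = 177.9 mg

178 mg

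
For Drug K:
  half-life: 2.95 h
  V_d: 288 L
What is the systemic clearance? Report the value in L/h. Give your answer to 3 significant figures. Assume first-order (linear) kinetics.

67.7 L/h

k = ln2 / t½ = 0.693147 / 2.95 = 0.2350 h⁻¹
CL = k × Vd = 0.2350 × 288 = 67.68 L/h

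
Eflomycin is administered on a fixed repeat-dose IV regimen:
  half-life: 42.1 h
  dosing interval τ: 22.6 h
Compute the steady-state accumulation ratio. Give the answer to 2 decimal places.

3.22

k = ln2 / t½ = 0.693147 / 42.1 = 0.01646 h⁻¹
e^(−kτ) = e^(−0.01646 × 22.6) = 0.6894
Accumulation ratio R = 1 / (1 − e^(−kτ)) = 1 / (1 − 0.6894) = 3.220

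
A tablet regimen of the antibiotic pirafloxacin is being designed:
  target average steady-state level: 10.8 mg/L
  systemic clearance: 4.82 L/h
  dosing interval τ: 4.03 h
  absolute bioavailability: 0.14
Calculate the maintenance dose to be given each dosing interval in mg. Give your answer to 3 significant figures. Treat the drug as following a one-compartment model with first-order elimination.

1500 mg

At steady state, F × (Dose/τ) = Css × CL.
Dose = Css × CL × τ / F = 10.8 × 4.820 × 4.03 / 0.14 = 1498 mg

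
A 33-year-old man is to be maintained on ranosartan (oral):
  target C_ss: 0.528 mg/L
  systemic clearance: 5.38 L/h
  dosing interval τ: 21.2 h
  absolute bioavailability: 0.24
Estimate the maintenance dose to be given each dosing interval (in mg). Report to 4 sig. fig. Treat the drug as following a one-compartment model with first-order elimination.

250.9 mg

At steady state, F × (Dose/τ) = Css × CL.
Dose = Css × CL × τ / F = 0.528 × 5.380 × 21.2 / 0.24 = 250.9 mg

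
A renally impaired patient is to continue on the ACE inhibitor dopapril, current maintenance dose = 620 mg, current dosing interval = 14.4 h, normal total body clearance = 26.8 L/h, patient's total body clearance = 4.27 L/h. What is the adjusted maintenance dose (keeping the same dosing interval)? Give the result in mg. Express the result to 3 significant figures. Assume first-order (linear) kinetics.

98.8 mg

To keep the same average steady-state level, dosing rate must scale with clearance.
CL ratio = 4.27 / 26.8 = 0.1593
New dose (same interval) = 620 × 0.1593 = 98.77 mg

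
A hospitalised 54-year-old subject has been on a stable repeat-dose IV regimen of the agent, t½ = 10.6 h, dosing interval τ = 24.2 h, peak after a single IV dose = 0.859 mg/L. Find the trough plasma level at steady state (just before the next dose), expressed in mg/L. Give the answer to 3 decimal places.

k = ln2 / t½ = 0.693147 / 10.6 = 0.06539 h⁻¹
e^(−kτ) = e^(−0.06539 × 24.2) = 0.2055
Accumulation ratio R = 1 / (1 − e^(−kτ)) = 1 / (1 − 0.2055) = 1.259
Steady-state trough = C₀ × R × e^(−kτ) = 0.859 × 1.259 × 0.2055 = 0.2222 mg/L

0.222 mg/L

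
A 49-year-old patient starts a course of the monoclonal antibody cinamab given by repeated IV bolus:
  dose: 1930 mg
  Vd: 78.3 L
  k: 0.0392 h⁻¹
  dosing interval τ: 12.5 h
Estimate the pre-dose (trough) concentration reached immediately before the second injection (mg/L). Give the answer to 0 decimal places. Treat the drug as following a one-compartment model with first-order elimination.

15 mg/L

C₀ per dose = Dose / Vd = 1930 / 78.3 = 24.65 mg/L
Fraction remaining after one interval: r = e^(−kτ) = e^(−0.03920 × 12.5) = 0.6126
Before dose 2, 1 dose has been given (aged 1τ).
C_trough = C₀ × r = 24.65 × 0.6126 = 15.10 mg/L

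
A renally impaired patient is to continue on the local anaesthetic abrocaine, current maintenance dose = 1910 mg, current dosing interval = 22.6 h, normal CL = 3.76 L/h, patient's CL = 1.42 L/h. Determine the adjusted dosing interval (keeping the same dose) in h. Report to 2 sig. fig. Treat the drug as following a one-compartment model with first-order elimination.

To keep the same average steady-state level, dosing rate must scale with clearance.
CL ratio = 1.42 / 3.76 = 0.3777
New interval (same dose) = 22.6 / 0.3777 = 59.84 h

60 h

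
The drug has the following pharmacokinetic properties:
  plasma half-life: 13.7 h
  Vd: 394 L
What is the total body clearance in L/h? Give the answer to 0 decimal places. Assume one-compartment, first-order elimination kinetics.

k = ln2 / t½ = 0.693147 / 13.7 = 0.05059 h⁻¹
CL = k × Vd = 0.05059 × 394 = 19.93 L/h

20 L/h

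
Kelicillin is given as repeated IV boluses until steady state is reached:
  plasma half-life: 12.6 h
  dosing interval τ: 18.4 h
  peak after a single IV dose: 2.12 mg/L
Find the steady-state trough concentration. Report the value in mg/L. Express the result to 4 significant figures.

k = ln2 / t½ = 0.693147 / 12.6 = 0.05501 h⁻¹
e^(−kτ) = e^(−0.05501 × 18.4) = 0.3634
Accumulation ratio R = 1 / (1 − e^(−kτ)) = 1 / (1 − 0.3634) = 1.571
Steady-state trough = C₀ × R × e^(−kτ) = 2.12 × 1.571 × 0.3634 = 1.210 mg/L

1.210 mg/L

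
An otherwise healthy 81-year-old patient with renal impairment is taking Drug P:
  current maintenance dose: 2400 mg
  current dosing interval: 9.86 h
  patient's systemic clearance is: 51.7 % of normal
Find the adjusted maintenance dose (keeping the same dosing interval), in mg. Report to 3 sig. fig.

1240 mg

To keep the same average steady-state level, dosing rate must scale with clearance.
CL ratio = 51.7 / 100 = 0.5170
New dose (same interval) = 2400 × 0.5170 = 1241 mg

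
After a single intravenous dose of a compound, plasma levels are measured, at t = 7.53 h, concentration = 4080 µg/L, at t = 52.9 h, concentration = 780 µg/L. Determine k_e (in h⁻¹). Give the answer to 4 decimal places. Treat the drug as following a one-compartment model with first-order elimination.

0.0365 h⁻¹

k = ln(C₁/C₂) / (t₂ − t₁) = ln(4080/780) / (52.9 − 7.53)
  = 1.655 / 45.37 = 0.03648 h⁻¹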